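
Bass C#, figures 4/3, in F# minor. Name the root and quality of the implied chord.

The figures 4/3 indicate a seventh chord in second inversion.
In second inversion the root lies a fourth above the bass: a fourth above C# in F# minor is F#.
The chord tones are C#, E, F#, A, giving F# minor seventh.

F# minor seventh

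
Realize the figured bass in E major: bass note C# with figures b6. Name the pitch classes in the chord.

C#, E, Ab

The written figures b6 are shorthand for 6/3: the 3 is implied.
A third above C# in this key is E.
A sixth above C# in this key is A, lowered to Ab by the flat.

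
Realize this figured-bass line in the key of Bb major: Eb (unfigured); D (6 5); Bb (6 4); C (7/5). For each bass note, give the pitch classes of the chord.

Eb (5/3): Eb, G, Bb.
D (6/5/3): D, F, A, Bb.
Bb (6/4): Bb, Eb, G.
C (7/5/3): C, Eb, G, Bb.

Eb, G, Bb | D, F, A, Bb | Bb, Eb, G | C, Eb, G, Bb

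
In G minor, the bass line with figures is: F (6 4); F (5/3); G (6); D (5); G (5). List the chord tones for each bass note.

F (6/4): F, Bb, D.
F (5/3): F, A, C.
G (6/3): G, Bb, Eb.
D (5/3): D, F, A.
G (5/3): G, Bb, D.

F, Bb, D | F, A, C | G, Bb, Eb | D, F, A | G, Bb, D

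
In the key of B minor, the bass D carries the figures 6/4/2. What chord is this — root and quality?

The figures 6/4/2 indicate a seventh chord in third inversion.
In third inversion the root lies a second above the bass: a second above D in B minor is E.
The chord tones are D, E, G, B, giving E minor seventh.

E minor seventh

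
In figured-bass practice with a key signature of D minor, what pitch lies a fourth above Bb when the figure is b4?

Eb

Counting 3 letter steps above Bb lands on E; in D minor, that letter is E.
The b4 figure lowers it a semitone, giving Eb.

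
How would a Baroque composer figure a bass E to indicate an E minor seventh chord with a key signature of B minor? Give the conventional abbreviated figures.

E is the root of E minor seventh, so the chord is in root position.
A seventh chord in root position is figured 7/5/3, conventionally abbreviated 7.

7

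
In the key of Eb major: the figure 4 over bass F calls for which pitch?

Bb

Counting 3 letter steps above F lands on B; in Eb major, that letter is Bb.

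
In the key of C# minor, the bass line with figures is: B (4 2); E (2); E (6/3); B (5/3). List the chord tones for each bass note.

B, C#, E, G# | E, F#, A, C# | E, G#, C# | B, D#, F#

B (6/4/2): B, C#, E, G#.
E (6/4/2): E, F#, A, C#.
E (6/3): E, G#, C#.
B (5/3): B, D#, F#.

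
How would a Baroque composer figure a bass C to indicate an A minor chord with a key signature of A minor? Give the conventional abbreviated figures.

6

C is the third of A minor, so the chord is in first inversion.
A triad in first inversion is figured 6/3, conventionally abbreviated 6.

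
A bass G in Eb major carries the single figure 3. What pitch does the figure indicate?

Counting 2 letter steps above G lands on B; in Eb major, that letter is Bb.

Bb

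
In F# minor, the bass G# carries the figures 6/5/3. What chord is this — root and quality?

The figures 6/5/3 indicate a seventh chord in first inversion.
In first inversion the root lies a sixth above the bass: a sixth above G# in F# minor is E.
The chord tones are G#, B, D, E, giving E dominant seventh.

E dominant seventh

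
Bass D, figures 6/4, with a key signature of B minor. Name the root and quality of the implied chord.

The figures 6/4 indicate a triad in second inversion.
In second inversion the root lies a fourth above the bass: a fourth above D in B minor is G.
The chord tones are D, G, B, giving G major.

G major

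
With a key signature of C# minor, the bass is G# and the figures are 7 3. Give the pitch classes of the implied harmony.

G#, B, D#, F#

The written figures 7 3 are shorthand for 7/5/3: the 5 is implied.
A third above G# in this key is B.
A fifth above G# in this key is D#.
A seventh above G# in this key is F#.
Together with the bass G#, this spells G# minor seventh in root position.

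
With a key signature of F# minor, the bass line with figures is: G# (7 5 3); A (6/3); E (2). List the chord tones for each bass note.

G# (7/5/3): G#, B, D, F#.
A (6/3): A, C#, F#.
E (6/4/2): E, F#, A, C#.

G#, B, D, F# | A, C#, F# | E, F#, A, C#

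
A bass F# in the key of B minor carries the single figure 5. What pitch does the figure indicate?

Counting 4 letter steps above F# lands on C; in B minor, that letter is C#.

C#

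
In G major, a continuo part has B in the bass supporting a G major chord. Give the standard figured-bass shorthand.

B is the third of G major, so the chord is in first inversion.
A triad in first inversion is figured 6/3, conventionally abbreviated 6.

6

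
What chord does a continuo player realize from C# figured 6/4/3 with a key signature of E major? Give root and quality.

The figures 6/4/3 indicate a seventh chord in second inversion.
In second inversion the root lies a fourth above the bass: a fourth above C# in E major is F#.
The chord tones are C#, E, F#, A, giving F# minor seventh.

F# minor seventh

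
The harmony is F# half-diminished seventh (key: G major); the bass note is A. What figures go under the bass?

6/5

A is the third of F# half-diminished seventh, so the chord is in first inversion.
A seventh chord in first inversion is figured 6/5/3, conventionally abbreviated 6/5.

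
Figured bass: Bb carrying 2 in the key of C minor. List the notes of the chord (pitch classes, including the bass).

The written figures 2 are shorthand for 6/4/2: the 6/4 are implied.
A second above Bb in this key is C.
A fourth above Bb in this key is Eb.
A sixth above Bb in this key is G.
Together with the bass Bb, this spells C minor seventh in third inversion.

Bb, C, Eb, G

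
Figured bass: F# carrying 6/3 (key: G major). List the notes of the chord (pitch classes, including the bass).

F#, A, D

A third above F# in this key is A.
A sixth above F# in this key is D.
Together with the bass F#, this spells D major in first inversion.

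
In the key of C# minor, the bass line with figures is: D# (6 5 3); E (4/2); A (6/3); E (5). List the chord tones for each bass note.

D#, F#, A, B | E, F#, A, C# | A, C#, F# | E, G#, B

D# (6/5/3): D#, F#, A, B.
E (6/4/2): E, F#, A, C#.
A (6/3): A, C#, F#.
E (5/3): E, G#, B.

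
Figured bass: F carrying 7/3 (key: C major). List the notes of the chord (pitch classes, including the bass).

The written figures 7/3 are shorthand for 7/5/3: the 5 is implied.
A third above F in this key is A.
A fifth above F in this key is C.
A seventh above F in this key is E.
Together with the bass F, this spells F major seventh in root position.

F, A, C, E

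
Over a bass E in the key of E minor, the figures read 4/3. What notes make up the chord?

The written figures 4/3 are shorthand for 6/4/3: the 6 is implied.
A third above E in this key is G.
A fourth above E in this key is A.
A sixth above E in this key is C.
Together with the bass E, this spells A minor seventh in second inversion.

E, G, A, C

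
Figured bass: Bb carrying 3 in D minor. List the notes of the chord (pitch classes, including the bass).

The written figures 3 are shorthand for 5/3: the 5 is implied.
A third above Bb in this key is D.
A fifth above Bb in this key is F.
Together with the bass Bb, this spells Bb major in root position.

Bb, D, F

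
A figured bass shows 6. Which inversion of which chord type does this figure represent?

6 is shorthand for 6/3.
Intervals of 6/3 above the bass form a triad; the bass is the third, so this is first inversion.

triad, first inversion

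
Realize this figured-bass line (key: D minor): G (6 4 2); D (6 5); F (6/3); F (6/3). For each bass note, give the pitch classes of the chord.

G, A, C, E | D, F, A, Bb | F, A, D | F, A, D

G (6/4/2): G, A, C, E.
D (6/5/3): D, F, A, Bb.
F (6/3): F, A, D.
F (6/3): F, A, D.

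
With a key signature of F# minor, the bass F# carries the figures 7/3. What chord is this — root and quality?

The figures 7/3 indicate a seventh chord in root position.
In root position the bass is the root, so the root is F#.
The chord tones are F#, A, C#, E, giving F# minor seventh.

F# minor seventh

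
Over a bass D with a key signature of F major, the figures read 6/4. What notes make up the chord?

A fourth above D in this key is G.
A sixth above D in this key is Bb.
Together with the bass D, this spells G minor in second inversion.

D, G, Bb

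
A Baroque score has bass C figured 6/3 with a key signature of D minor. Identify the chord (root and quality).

A minor

The figures 6/3 indicate a triad in first inversion.
In first inversion the root lies a sixth above the bass: a sixth above C in D minor is A.
The chord tones are C, E, A, giving A minor.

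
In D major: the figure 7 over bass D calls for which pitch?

Counting 6 letter steps above D lands on C; in D major, that letter is C#.

C#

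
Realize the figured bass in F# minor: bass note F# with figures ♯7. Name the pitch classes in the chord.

F#, A, C#, E#

The written figures ♯7 are shorthand for 7/5/3: the 5/3 are implied.
A third above F# in this key is A.
A fifth above F# in this key is C#.
A seventh above F# in this key is E, raised to E# by the sharp.
Together with the bass F#, this spells F# minor-major seventh in root position.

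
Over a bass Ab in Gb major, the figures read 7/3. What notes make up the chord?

Ab, Cb, Eb, Gb

The written figures 7/3 are shorthand for 7/5/3: the 5 is implied.
A third above Ab in this key is Cb.
A fifth above Ab in this key is Eb.
A seventh above Ab in this key is Gb.
Together with the bass Ab, this spells Ab minor seventh in root position.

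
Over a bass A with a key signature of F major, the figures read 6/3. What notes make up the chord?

A, C, F

A third above A in this key is C.
A sixth above A in this key is F.
Together with the bass A, this spells F major in first inversion.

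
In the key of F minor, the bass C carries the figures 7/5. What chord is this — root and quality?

The figures 7/5 indicate a seventh chord in root position.
In root position the bass is the root, so the root is C.
The chord tones are C, Eb, G, Bb, giving C minor seventh.

C minor seventh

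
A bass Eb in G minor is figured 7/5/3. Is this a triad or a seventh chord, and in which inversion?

seventh chord, root position

Intervals of 7/5/3 above the bass form a seventh chord; the bass is the root, so this is root position.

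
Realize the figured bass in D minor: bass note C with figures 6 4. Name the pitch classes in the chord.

A fourth above C in this key is F.
A sixth above C in this key is A.
Together with the bass C, this spells F major in second inversion.

C, F, A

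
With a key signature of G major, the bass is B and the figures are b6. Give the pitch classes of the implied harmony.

B, D, Gb

The written figures b6 are shorthand for 6/3: the 3 is implied.
A third above B in this key is D.
A sixth above B in this key is G, lowered to Gb by the flat.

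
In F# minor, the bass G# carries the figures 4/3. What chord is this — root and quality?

C# minor seventh

The figures 4/3 indicate a seventh chord in second inversion.
In second inversion the root lies a fourth above the bass: a fourth above G# in F# minor is C#.
The chord tones are G#, B, C#, E, giving C# minor seventh.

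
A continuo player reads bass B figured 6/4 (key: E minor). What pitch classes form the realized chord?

B, E, G

A fourth above B in this key is E.
A sixth above B in this key is G.
Together with the bass B, this spells E minor in second inversion.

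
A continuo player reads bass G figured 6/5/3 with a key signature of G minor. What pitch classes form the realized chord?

G, Bb, D, Eb

A third above G in this key is Bb.
A fifth above G in this key is D.
A sixth above G in this key is Eb.
Together with the bass G, this spells Eb major seventh in first inversion.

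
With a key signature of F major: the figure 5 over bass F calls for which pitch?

C

Counting 4 letter steps above F lands on C; in F major, that letter is C.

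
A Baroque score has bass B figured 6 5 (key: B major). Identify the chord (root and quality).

G# minor seventh

The figures 6 5 indicate a seventh chord in first inversion.
In first inversion the root lies a sixth above the bass: a sixth above B in B major is G#.
The chord tones are B, D#, F#, G#, giving G# minor seventh.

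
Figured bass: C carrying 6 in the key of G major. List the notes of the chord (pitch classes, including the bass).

C, E, A

The written figures 6 are shorthand for 6/3: the 3 is implied.
A third above C in this key is E.
A sixth above C in this key is A.
Together with the bass C, this spells A minor in first inversion.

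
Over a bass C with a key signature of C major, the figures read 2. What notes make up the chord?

C, D, F, A

The written figures 2 are shorthand for 6/4/2: the 6/4 are implied.
A second above C in this key is D.
A fourth above C in this key is F.
A sixth above C in this key is A.
Together with the bass C, this spells D minor seventh in third inversion.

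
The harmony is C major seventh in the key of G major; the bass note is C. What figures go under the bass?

C is the root of C major seventh, so the chord is in root position.
A seventh chord in root position is figured 7/5/3, conventionally abbreviated 7.

7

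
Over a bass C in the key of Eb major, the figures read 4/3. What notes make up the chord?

C, Eb, F, Ab

The written figures 4/3 are shorthand for 6/4/3: the 6 is implied.
A third above C in this key is Eb.
A fourth above C in this key is F.
A sixth above C in this key is Ab.
Together with the bass C, this spells F minor seventh in second inversion.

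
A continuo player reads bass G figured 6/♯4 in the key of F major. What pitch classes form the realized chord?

G, C#, E

A fourth above G in this key is C, raised to C# by the sharp.
A sixth above G in this key is E.
Together with the bass G, this spells C# diminished in second inversion.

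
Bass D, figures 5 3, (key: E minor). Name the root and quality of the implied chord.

The figures 5 3 indicate a triad in root position.
In root position the bass is the root, so the root is D.
The chord tones are D, F#, A, giving D major.

D major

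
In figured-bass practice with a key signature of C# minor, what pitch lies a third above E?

G#

Counting 2 letter steps above E lands on G; in C# minor, that letter is G#.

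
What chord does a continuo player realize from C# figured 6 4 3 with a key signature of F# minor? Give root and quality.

F# minor seventh

The figures 6 4 3 indicate a seventh chord in second inversion.
In second inversion the root lies a fourth above the bass: a fourth above C# in F# minor is F#.
The chord tones are C#, E, F#, A, giving F# minor seventh.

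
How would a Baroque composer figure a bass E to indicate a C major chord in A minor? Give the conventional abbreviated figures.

6

E is the third of C major, so the chord is in first inversion.
A triad in first inversion is figured 6/3, conventionally abbreviated 6.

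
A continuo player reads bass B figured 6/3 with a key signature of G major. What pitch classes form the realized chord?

B, D, G

A third above B in this key is D.
A sixth above B in this key is G.
Together with the bass B, this spells G major in first inversion.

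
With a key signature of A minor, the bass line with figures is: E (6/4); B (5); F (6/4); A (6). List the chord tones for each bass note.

E, A, C | B, D, F | F, B, D | A, C, F

E (6/4): E, A, C.
B (5/3): B, D, F.
F (6/4): F, B, D.
A (6/3): A, C, F.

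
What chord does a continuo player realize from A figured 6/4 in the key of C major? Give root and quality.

The figures 6/4 indicate a triad in second inversion.
In second inversion the root lies a fourth above the bass: a fourth above A in C major is D.
The chord tones are A, D, F, giving D minor.

D minor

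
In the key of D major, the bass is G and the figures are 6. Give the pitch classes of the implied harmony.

The written figures 6 are shorthand for 6/3: the 3 is implied.
A third above G in this key is B.
A sixth above G in this key is E.
Together with the bass G, this spells E minor in first inversion.

G, B, E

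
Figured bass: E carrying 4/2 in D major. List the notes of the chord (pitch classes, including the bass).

E, F#, A, C#

The written figures 4/2 are shorthand for 6/4/2: the 6 is implied.
A second above E in this key is F#.
A fourth above E in this key is A.
A sixth above E in this key is C#.
Together with the bass E, this spells F# minor seventh in third inversion.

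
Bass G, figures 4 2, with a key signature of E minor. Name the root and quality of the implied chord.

A minor seventh

The figures 4 2 indicate a seventh chord in third inversion.
In third inversion the root lies a second above the bass: a second above G in E minor is A.
The chord tones are G, A, C, E, giving A minor seventh.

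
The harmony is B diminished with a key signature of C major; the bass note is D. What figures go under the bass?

6

D is the third of B diminished, so the chord is in first inversion.
A triad in first inversion is figured 6/3, conventionally abbreviated 6.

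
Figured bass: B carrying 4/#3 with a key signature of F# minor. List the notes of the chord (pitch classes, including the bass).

The written figures 4/#3 are shorthand for 6/4/3: the 6 is implied.
A third above B in this key is D, raised to D# by the sharp.
A fourth above B in this key is E.
A sixth above B in this key is G#.
Together with the bass B, this spells E major seventh in second inversion.

B, D#, E, G#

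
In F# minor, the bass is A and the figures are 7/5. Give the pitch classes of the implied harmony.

The written figures 7/5 are shorthand for 7/5/3: the 3 is implied.
A third above A in this key is C#.
A fifth above A in this key is E.
A seventh above A in this key is G#.
Together with the bass A, this spells A major seventh in root position.

A, C#, E, G#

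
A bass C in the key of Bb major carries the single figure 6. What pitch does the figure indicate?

A

Counting 5 letter steps above C lands on A; in Bb major, that letter is A.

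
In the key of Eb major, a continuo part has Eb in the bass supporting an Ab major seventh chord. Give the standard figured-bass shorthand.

Eb is the fifth of Ab major seventh, so the chord is in second inversion.
A seventh chord in second inversion is figured 6/4/3, conventionally abbreviated 4/3.

4/3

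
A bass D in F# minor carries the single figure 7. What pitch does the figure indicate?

Counting 6 letter steps above D lands on C; in F# minor, that letter is C#.

C#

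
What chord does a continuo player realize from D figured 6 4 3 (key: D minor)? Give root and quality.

The figures 6 4 3 indicate a seventh chord in second inversion.
In second inversion the root lies a fourth above the bass: a fourth above D in D minor is G.
The chord tones are D, F, G, Bb, giving G minor seventh.

G minor seventh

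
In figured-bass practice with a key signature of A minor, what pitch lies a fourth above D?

G

Counting 3 letter steps above D lands on G; in A minor, that letter is G.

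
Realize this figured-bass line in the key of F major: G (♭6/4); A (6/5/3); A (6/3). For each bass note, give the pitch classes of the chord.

G, C, Eb | A, C, E, F | A, C, F

G (b6/4): G, C, Eb.
A (6/5/3): A, C, E, F.
A (6/3): A, C, F.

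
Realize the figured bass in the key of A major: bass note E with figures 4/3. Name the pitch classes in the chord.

E, G#, A, C#

The written figures 4/3 are shorthand for 6/4/3: the 6 is implied.
A third above E in this key is G#.
A fourth above E in this key is A.
A sixth above E in this key is C#.
Together with the bass E, this spells A major seventh in second inversion.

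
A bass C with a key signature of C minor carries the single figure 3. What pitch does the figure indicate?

Counting 2 letter steps above C lands on E; in C minor, that letter is Eb.

Eb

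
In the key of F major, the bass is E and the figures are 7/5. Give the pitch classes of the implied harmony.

E, G, Bb, D

The written figures 7/5 are shorthand for 7/5/3: the 3 is implied.
A third above E in this key is G.
A fifth above E in this key is Bb.
A seventh above E in this key is D.
Together with the bass E, this spells E half-diminished seventh in root position.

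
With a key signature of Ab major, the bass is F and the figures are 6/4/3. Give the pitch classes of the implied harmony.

A third above F in this key is Ab.
A fourth above F in this key is Bb.
A sixth above F in this key is Db.
Together with the bass F, this spells Bb minor seventh in second inversion.

F, Ab, Bb, Db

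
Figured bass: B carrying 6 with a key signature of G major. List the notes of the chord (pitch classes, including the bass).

The written figures 6 are shorthand for 6/3: the 3 is implied.
A third above B in this key is D.
A sixth above B in this key is G.
Together with the bass B, this spells G major in first inversion.

B, D, G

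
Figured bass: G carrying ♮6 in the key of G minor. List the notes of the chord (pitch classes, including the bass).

G, Bb, E

The written figures ♮6 are shorthand for 6/3: the 3 is implied.
A third above G in this key is Bb.
A sixth above G in this key is Eb, made natural (E) by the ♮ figure.
Together with the bass G, this spells E diminished in first inversion.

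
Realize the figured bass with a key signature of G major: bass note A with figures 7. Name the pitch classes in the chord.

The written figures 7 are shorthand for 7/5/3: the 5/3 are implied.
A third above A in this key is C.
A fifth above A in this key is E.
A seventh above A in this key is G.
Together with the bass A, this spells A minor seventh in root position.

A, C, E, G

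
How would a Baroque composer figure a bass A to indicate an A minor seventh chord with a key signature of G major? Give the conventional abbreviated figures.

7

A is the root of A minor seventh, so the chord is in root position.
A seventh chord in root position is figured 7/5/3, conventionally abbreviated 7.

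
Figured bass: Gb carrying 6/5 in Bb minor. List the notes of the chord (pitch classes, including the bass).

Gb, Bb, Db, Eb

The written figures 6/5 are shorthand for 6/5/3: the 3 is implied.
A third above Gb in this key is Bb.
A fifth above Gb in this key is Db.
A sixth above Gb in this key is Eb.
Together with the bass Gb, this spells Eb minor seventh in first inversion.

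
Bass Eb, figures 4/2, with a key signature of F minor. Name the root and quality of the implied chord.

The figures 4/2 indicate a seventh chord in third inversion.
In third inversion the root lies a second above the bass: a second above Eb in F minor is F.
The chord tones are Eb, F, Ab, C, giving F minor seventh.

F minor seventh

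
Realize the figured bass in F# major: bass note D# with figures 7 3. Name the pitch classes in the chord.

D#, F#, A#, C#

The written figures 7 3 are shorthand for 7/5/3: the 5 is implied.
A third above D# in this key is F#.
A fifth above D# in this key is A#.
A seventh above D# in this key is C#.
Together with the bass D#, this spells D# minor seventh in root position.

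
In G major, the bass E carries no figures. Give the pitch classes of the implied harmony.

E, G, B

An unfigured bass implies 5/3.
A third above E in this key is G.
A fifth above E in this key is B.
Together with the bass E, this spells E minor in root position.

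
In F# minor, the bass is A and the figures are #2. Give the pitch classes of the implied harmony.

A, B#, D, F#

The written figures #2 are shorthand for 6/4/2: the 6/4 are implied.
A second above A in this key is B, raised to B# by the sharp.
A fourth above A in this key is D.
A sixth above A in this key is F#.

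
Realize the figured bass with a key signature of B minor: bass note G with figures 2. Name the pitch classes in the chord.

G, A, C#, E

The written figures 2 are shorthand for 6/4/2: the 6/4 are implied.
A second above G in this key is A.
A fourth above G in this key is C#.
A sixth above G in this key is E.
Together with the bass G, this spells A dominant seventh in third inversion.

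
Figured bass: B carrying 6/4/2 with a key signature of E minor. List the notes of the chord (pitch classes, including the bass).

A second above B in this key is C.
A fourth above B in this key is E.
A sixth above B in this key is G.
Together with the bass B, this spells C major seventh in third inversion.

B, C, E, G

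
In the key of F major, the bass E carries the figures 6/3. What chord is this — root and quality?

C major

The figures 6/3 indicate a triad in first inversion.
In first inversion the root lies a sixth above the bass: a sixth above E in F major is C.
The chord tones are E, G, C, giving C major.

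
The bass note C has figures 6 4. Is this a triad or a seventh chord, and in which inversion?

Intervals of 6/4 above the bass form a triad; the bass is the fifth, so this is second inversion.

triad, second inversion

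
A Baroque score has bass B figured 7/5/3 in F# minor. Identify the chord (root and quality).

The figures 7/5/3 indicate a seventh chord in root position.
In root position the bass is the root, so the root is B.
The chord tones are B, D, F#, A, giving B minor seventh.

B minor seventh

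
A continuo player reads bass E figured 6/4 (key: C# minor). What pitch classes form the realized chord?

A fourth above E in this key is A.
A sixth above E in this key is C#.
Together with the bass E, this spells A major in second inversion.

E, A, C#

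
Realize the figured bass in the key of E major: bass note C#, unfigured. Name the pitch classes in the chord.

C#, E, G#

An unfigured bass implies 5/3.
A third above C# in this key is E.
A fifth above C# in this key is G#.
Together with the bass C#, this spells C# minor in root position.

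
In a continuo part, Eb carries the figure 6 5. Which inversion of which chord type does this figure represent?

seventh chord, first inversion

6 5 is shorthand for 6/5/3.
Intervals of 6/5/3 above the bass form a seventh chord; the bass is the third, so this is first inversion.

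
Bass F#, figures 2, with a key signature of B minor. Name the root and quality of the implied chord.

G major seventh

The figures 2 indicate a seventh chord in third inversion.
In third inversion the root lies a second above the bass: a second above F# in B minor is G.
The chord tones are F#, G, B, D, giving G major seventh.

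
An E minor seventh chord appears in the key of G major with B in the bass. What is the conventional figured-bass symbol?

4/3

B is the fifth of E minor seventh, so the chord is in second inversion.
A seventh chord in second inversion is figured 6/4/3, conventionally abbreviated 4/3.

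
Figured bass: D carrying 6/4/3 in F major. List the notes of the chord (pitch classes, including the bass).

A third above D in this key is F.
A fourth above D in this key is G.
A sixth above D in this key is Bb.
Together with the bass D, this spells G minor seventh in second inversion.

D, F, G, Bb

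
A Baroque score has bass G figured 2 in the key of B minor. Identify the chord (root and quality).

A dominant seventh

The figures 2 indicate a seventh chord in third inversion.
In third inversion the root lies a second above the bass: a second above G in B minor is A.
The chord tones are G, A, C#, E, giving A dominant seventh.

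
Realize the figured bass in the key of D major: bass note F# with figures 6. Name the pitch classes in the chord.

F#, A, D

The written figures 6 are shorthand for 6/3: the 3 is implied.
A third above F# in this key is A.
A sixth above F# in this key is D.
Together with the bass F#, this spells D major in first inversion.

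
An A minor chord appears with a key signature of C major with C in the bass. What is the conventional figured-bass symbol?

6

C is the third of A minor, so the chord is in first inversion.
A triad in first inversion is figured 6/3, conventionally abbreviated 6.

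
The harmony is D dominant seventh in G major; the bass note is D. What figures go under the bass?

7

D is the root of D dominant seventh, so the chord is in root position.
A seventh chord in root position is figured 7/5/3, conventionally abbreviated 7.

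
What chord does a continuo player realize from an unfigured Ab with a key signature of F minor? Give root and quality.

Ab major

An unfigured bass indicates a triad in root position.
In root position the bass is the root, so the root is Ab.
The chord tones are Ab, C, Eb, giving Ab major.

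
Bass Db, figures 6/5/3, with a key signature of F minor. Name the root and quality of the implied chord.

Bb minor seventh

The figures 6/5/3 indicate a seventh chord in first inversion.
In first inversion the root lies a sixth above the bass: a sixth above Db in F minor is Bb.
The chord tones are Db, F, Ab, Bb, giving Bb minor seventh.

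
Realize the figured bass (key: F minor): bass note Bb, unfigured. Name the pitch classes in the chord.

An unfigured bass implies 5/3.
A third above Bb in this key is Db.
A fifth above Bb in this key is F.
Together with the bass Bb, this spells Bb minor in root position.

Bb, Db, F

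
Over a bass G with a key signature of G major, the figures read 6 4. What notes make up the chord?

G, C, E

A fourth above G in this key is C.
A sixth above G in this key is E.
Together with the bass G, this spells C major in second inversion.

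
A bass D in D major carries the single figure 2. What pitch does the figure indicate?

Counting 1 letter step above D lands on E; in D major, that letter is E.

E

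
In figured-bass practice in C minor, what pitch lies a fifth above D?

Ab

Counting 4 letter steps above D lands on A; in C minor, that letter is Ab.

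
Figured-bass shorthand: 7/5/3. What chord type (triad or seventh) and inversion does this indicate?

Intervals of 7/5/3 above the bass form a seventh chord; the bass is the root, so this is root position.

seventh chord, root position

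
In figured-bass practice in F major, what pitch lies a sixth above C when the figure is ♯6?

A#

Counting 5 letter steps above C lands on A; in F major, that letter is A.
The #6 figure raises it a semitone, giving A#.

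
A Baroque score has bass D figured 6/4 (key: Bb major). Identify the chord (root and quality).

The figures 6/4 indicate a triad in second inversion.
In second inversion the root lies a fourth above the bass: a fourth above D in Bb major is G.
The chord tones are D, G, Bb, giving G minor.

G minor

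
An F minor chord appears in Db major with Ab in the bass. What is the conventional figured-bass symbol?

Ab is the third of F minor, so the chord is in first inversion.
A triad in first inversion is figured 6/3, conventionally abbreviated 6.

6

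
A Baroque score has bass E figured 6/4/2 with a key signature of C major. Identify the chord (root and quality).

The figures 6/4/2 indicate a seventh chord in third inversion.
In third inversion the root lies a second above the bass: a second above E in C major is F.
The chord tones are E, F, A, C, giving F major seventh.

F major seventh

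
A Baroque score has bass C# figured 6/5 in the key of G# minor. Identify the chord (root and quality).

The figures 6/5 indicate a seventh chord in first inversion.
In first inversion the root lies a sixth above the bass: a sixth above C# in G# minor is A#.
The chord tones are C#, E, G#, A#, giving A# half-diminished seventh.

A# half-diminished seventh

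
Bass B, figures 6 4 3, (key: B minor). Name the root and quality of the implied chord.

E minor seventh

The figures 6 4 3 indicate a seventh chord in second inversion.
In second inversion the root lies a fourth above the bass: a fourth above B in B minor is E.
The chord tones are B, D, E, G, giving E minor seventh.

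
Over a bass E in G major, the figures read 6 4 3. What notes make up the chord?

E, G, A, C

A third above E in this key is G.
A fourth above E in this key is A.
A sixth above E in this key is C.
Together with the bass E, this spells A minor seventh in second inversion.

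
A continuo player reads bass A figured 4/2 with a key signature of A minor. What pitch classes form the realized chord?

The written figures 4/2 are shorthand for 6/4/2: the 6 is implied.
A second above A in this key is B.
A fourth above A in this key is D.
A sixth above A in this key is F.
Together with the bass A, this spells B half-diminished seventh in third inversion.

A, B, D, F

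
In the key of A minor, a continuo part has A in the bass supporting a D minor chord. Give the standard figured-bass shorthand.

6/4

A is the fifth of D minor, so the chord is in second inversion.
A triad in second inversion is figured 6/4, conventionally abbreviated 6/4.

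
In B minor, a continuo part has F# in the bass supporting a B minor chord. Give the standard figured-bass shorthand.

F# is the fifth of B minor, so the chord is in second inversion.
A triad in second inversion is figured 6/4, conventionally abbreviated 6/4.

6/4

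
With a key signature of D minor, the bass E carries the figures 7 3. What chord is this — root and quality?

E half-diminished seventh

The figures 7 3 indicate a seventh chord in root position.
In root position the bass is the root, so the root is E.
The chord tones are E, G, Bb, D, giving E half-diminished seventh.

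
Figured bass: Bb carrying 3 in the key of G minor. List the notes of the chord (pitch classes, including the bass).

Bb, D, F

The written figures 3 are shorthand for 5/3: the 5 is implied.
A third above Bb in this key is D.
A fifth above Bb in this key is F.
Together with the bass Bb, this spells Bb major in root position.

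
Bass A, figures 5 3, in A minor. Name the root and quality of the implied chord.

A minor

The figures 5 3 indicate a triad in root position.
In root position the bass is the root, so the root is A.
The chord tones are A, C, E, giving A minor.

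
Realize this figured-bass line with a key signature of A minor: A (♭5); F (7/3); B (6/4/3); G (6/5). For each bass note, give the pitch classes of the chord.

A, C, Eb | F, A, C, E | B, D, E, G | G, B, D, E

A (b5/3): A, C, Eb.
F (7/5/3): F, A, C, E.
B (6/4/3): B, D, E, G.
G (6/5/3): G, B, D, E.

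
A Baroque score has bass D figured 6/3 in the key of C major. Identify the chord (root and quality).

B diminished

The figures 6/3 indicate a triad in first inversion.
In first inversion the root lies a sixth above the bass: a sixth above D in C major is B.
The chord tones are D, F, B, giving B diminished.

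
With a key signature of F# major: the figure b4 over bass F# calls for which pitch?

Bb

Counting 3 letter steps above F# lands on B; in F# major, that letter is B.
The b4 figure lowers it a semitone, giving Bb.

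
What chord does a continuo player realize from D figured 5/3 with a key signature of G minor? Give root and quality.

The figures 5/3 indicate a triad in root position.
In root position the bass is the root, so the root is D.
The chord tones are D, F, A, giving D minor.

D minor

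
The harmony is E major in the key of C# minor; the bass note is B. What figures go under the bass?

6/4

B is the fifth of E major, so the chord is in second inversion.
A triad in second inversion is figured 6/4, conventionally abbreviated 6/4.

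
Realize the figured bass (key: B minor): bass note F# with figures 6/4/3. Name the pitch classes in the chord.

A third above F# in this key is A.
A fourth above F# in this key is B.
A sixth above F# in this key is D.
Together with the bass F#, this spells B minor seventh in second inversion.

F#, A, B, D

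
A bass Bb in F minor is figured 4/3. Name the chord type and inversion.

seventh chord, second inversion

4/3 is shorthand for 6/4/3.
Intervals of 6/4/3 above the bass form a seventh chord; the bass is the fifth, so this is second inversion.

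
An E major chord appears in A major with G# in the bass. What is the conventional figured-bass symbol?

6

G# is the third of E major, so the chord is in first inversion.
A triad in first inversion is figured 6/3, conventionally abbreviated 6.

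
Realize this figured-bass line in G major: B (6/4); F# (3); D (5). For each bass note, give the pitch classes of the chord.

B, E, G | F#, A, C | D, F#, A

B (6/4): B, E, G.
F# (5/3): F#, A, C.
D (5/3): D, F#, A.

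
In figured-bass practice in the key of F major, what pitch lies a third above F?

Counting 2 letter steps above F lands on A; in F major, that letter is A.

A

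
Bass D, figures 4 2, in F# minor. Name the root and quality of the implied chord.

The figures 4 2 indicate a seventh chord in third inversion.
In third inversion the root lies a second above the bass: a second above D in F# minor is E.
The chord tones are D, E, G#, B, giving E dominant seventh.

E dominant seventh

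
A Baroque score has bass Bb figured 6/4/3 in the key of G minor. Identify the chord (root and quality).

The figures 6/4/3 indicate a seventh chord in second inversion.
In second inversion the root lies a fourth above the bass: a fourth above Bb in G minor is Eb.
The chord tones are Bb, D, Eb, G, giving Eb major seventh.

Eb major seventh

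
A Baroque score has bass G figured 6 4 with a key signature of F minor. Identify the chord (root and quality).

C minor

The figures 6 4 indicate a triad in second inversion.
In second inversion the root lies a fourth above the bass: a fourth above G in F minor is C.
The chord tones are G, C, Eb, giving C minor.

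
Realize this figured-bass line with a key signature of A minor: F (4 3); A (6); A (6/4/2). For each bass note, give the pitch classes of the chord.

F (6/4/3): F, A, B, D.
A (6/3): A, C, F.
A (6/4/2): A, B, D, F.

F, A, B, D | A, C, F | A, B, D, F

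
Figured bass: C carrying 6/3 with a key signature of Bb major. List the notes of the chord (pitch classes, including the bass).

A third above C in this key is Eb.
A sixth above C in this key is A.
Together with the bass C, this spells A diminished in first inversion.

C, Eb, A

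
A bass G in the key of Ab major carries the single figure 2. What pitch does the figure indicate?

Counting 1 letter step above G lands on A; in Ab major, that letter is Ab.

Ab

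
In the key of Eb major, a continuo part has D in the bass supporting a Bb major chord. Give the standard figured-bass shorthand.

6

D is the third of Bb major, so the chord is in first inversion.
A triad in first inversion is figured 6/3, conventionally abbreviated 6.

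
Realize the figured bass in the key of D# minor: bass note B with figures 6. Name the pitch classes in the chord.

B, D#, G#

The written figures 6 are shorthand for 6/3: the 3 is implied.
A third above B in this key is D#.
A sixth above B in this key is G#.
Together with the bass B, this spells G# minor in first inversion.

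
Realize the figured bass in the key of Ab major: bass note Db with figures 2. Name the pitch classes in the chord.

Db, Eb, G, Bb

The written figures 2 are shorthand for 6/4/2: the 6/4 are implied.
A second above Db in this key is Eb.
A fourth above Db in this key is G.
A sixth above Db in this key is Bb.
Together with the bass Db, this spells Eb dominant seventh in third inversion.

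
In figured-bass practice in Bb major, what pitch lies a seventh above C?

Counting 6 letter steps above C lands on B; in Bb major, that letter is Bb.

Bb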